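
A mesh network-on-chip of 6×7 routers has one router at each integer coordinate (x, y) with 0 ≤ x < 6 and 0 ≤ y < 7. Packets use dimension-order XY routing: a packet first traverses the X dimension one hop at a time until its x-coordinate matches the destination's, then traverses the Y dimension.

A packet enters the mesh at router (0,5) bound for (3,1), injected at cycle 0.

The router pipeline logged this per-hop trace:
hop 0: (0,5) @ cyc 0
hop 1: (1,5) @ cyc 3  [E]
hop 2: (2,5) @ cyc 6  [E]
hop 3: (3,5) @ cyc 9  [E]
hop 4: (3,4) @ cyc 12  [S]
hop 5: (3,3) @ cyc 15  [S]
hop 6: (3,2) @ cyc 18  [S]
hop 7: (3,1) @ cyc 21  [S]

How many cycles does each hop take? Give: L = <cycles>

L = 3

cyc[1] − cyc[0] = 3 − 0 = 3.
That increment is L by definition: L = 3.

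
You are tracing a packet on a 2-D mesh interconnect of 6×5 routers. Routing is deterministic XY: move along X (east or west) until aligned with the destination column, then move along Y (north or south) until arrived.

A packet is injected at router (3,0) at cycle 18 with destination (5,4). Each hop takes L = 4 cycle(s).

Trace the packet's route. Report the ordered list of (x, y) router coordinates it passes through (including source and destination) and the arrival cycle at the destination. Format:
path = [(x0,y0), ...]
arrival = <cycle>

  0. router=(3,0) cycle=18 (inject)
  1. router=(4,0) cycle=22 dir=E
  2. router=(5,0) cycle=26 dir=E
  3. router=(5,1) cycle=30 dir=N
  4. router=(5,2) cycle=34 dir=N
  5. router=(5,3) cycle=38 dir=N
  6. router=(5,4) cycle=42 dir=N

path = [(3,0), (4,0), (5,0), (5,1), (5,2), (5,3), (5,4)]
arrival = 42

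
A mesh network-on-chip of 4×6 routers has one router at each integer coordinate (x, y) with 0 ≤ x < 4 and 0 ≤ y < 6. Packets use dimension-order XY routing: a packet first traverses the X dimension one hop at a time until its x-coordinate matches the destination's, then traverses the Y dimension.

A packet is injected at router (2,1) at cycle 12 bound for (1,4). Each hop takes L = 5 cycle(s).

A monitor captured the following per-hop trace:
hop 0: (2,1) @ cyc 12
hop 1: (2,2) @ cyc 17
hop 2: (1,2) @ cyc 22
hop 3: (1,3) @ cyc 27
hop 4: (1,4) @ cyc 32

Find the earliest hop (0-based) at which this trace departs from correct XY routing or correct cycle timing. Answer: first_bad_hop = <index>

first_bad_hop = 1

check 1→ d=(0,1) cyc+5: BAD: Y-move but x=2≠1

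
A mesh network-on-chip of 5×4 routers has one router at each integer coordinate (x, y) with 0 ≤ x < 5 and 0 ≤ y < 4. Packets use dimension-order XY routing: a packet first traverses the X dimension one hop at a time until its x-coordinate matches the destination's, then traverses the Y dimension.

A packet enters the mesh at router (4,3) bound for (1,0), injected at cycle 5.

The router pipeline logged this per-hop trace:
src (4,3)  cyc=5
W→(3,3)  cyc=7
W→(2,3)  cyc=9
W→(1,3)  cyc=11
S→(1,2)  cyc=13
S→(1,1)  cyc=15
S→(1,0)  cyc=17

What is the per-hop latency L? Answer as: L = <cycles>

L = 2

Δcyc across hop 0→1: 7 − 5 = 2.
Per-hop latency L = Δcyc = 2.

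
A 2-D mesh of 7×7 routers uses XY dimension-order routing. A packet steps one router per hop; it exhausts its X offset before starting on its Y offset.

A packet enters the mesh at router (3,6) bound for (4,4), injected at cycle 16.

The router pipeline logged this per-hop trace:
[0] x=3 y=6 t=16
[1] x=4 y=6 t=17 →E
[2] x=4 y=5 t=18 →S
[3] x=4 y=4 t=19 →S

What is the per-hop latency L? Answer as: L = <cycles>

L = 1

From hop 0 (16) to hop 1 (17): +1 cycles.
Per-hop latency L = Δcyc = 1.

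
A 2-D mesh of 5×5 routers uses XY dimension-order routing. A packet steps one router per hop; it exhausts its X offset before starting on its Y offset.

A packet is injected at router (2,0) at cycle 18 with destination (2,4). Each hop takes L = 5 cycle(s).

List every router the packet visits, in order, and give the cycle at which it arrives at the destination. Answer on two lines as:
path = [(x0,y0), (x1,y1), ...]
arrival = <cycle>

t=18: at (2,0)
t=23: at (2,1) after N
t=28: at (2,2) after N
t=33: at (2,3) after N
t=38: at (2,4) after N

path = [(2,0), (2,1), (2,2), (2,3), (2,4)]
arrival = 38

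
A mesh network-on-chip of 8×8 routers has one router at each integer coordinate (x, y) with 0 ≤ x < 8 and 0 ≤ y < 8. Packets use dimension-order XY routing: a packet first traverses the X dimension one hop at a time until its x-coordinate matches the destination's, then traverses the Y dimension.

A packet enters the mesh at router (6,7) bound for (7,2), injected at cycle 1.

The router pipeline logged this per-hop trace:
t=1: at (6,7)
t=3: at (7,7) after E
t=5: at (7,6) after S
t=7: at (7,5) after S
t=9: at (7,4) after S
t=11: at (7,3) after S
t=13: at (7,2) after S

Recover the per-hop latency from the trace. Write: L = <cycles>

Δcyc across hop 0→1: 3 − 1 = 2.
Each hop adds L, hence L = 2.

L = 2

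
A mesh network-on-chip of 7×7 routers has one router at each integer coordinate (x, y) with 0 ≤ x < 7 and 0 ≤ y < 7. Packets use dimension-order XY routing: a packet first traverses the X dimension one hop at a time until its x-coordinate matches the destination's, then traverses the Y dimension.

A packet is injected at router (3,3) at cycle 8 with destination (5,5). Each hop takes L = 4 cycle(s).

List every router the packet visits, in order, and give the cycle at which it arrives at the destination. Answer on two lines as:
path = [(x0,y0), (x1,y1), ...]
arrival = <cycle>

#0 — 3,3 | c8
#1 — 4,3 | c12 | E
#2 — 5,3 | c16 | E
#3 — 5,4 | c20 | N
#4 — 5,5 | c24 | N

path = [(3,3), (4,3), (5,3), (5,4), (5,5)]
arrival = 24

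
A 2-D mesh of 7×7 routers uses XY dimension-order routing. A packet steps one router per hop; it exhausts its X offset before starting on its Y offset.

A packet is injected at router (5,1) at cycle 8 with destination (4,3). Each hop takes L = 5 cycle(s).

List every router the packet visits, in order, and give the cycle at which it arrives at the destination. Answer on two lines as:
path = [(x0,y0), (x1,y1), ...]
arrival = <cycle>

t=8: at (5,1)
t=13: at (4,1) after W
t=18: at (4,2) after N
t=23: at (4,3) after N

path = [(5,1), (4,1), (4,2), (4,3)]
arrival = 23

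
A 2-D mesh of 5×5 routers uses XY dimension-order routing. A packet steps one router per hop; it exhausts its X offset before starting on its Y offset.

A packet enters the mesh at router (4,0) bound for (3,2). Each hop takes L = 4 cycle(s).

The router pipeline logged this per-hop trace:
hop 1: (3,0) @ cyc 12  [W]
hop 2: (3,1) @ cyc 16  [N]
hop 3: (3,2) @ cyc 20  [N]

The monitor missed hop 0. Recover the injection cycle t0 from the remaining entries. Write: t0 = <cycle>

t0 = 8

The first recorded entry is hop 1 at cycle 12.
t0 = cyc[1] − L = 12 − 4 = 8.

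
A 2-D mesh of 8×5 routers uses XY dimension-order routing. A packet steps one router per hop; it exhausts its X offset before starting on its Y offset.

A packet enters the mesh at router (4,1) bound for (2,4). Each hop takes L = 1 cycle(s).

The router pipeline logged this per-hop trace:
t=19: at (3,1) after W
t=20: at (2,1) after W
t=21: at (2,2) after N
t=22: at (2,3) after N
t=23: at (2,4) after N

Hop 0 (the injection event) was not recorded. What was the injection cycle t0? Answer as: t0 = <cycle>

t0 = 18

cyc[1] = 19 and cyc[k] = t0 + k·L for every k.
Therefore t0 = 19 − L = 18.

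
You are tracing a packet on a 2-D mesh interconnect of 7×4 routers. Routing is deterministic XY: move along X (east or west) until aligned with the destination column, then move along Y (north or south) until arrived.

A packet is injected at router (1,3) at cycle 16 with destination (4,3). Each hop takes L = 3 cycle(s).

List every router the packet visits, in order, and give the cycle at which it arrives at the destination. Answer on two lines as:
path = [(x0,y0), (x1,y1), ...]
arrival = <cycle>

t=16: at (1,3)
t=19: at (2,3) after E
t=22: at (3,3) after E
t=25: at (4,3) after E

path = [(1,3), (2,3), (3,3), (4,3)]
arrival = 25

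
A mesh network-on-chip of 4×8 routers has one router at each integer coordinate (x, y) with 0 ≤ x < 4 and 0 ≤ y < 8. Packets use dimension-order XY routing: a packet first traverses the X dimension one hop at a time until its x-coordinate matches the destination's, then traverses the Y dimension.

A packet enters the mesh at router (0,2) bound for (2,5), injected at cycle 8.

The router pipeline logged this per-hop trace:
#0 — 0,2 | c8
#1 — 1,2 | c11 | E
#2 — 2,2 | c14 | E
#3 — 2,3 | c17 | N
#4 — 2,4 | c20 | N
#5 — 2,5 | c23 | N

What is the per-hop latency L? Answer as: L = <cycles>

L = 3

From hop 0 (8) to hop 1 (11): +3 cycles.
Per-hop latency L = Δcyc = 3.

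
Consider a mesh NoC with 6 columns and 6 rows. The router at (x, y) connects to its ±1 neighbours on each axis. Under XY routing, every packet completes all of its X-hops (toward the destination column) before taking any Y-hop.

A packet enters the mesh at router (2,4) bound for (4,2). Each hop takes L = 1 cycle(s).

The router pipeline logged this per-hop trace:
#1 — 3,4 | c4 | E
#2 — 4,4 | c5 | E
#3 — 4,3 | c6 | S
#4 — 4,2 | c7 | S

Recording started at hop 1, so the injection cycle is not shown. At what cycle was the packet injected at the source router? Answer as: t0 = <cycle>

t0 = 3

The first recorded entry is hop 1 at cycle 4.
Therefore t0 = 4 − L = 3.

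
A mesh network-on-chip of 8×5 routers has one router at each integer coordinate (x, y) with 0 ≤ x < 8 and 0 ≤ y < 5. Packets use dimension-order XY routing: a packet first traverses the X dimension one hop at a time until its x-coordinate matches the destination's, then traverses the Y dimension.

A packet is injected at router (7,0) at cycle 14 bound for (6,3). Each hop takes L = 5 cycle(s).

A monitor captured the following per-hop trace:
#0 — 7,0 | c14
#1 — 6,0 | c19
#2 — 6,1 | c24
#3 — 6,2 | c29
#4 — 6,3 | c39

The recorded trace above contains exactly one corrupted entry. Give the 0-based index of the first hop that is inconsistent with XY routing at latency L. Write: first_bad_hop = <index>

first_bad_hop = 4

  1: Δx=-1 Δy=+0 Δt=5 [ok]
  2: Δx=+0 Δy=+1 Δt=5 [ok]
  3: Δx=+0 Δy=+1 Δt=5 [ok]
  4: Δx=+0 Δy=+1 Δt=10 [BAD: Δcyc=10≠L]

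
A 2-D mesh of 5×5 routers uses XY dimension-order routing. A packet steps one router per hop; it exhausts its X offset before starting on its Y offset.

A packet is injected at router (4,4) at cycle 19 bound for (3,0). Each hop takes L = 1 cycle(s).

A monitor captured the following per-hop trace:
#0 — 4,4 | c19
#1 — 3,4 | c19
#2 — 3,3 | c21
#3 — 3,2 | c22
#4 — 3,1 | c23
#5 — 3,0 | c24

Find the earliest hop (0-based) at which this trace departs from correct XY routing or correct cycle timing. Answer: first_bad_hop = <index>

check 1→ d=(-1,0) cyc+0: BAD: Δcyc=0≠L

first_bad_hop = 1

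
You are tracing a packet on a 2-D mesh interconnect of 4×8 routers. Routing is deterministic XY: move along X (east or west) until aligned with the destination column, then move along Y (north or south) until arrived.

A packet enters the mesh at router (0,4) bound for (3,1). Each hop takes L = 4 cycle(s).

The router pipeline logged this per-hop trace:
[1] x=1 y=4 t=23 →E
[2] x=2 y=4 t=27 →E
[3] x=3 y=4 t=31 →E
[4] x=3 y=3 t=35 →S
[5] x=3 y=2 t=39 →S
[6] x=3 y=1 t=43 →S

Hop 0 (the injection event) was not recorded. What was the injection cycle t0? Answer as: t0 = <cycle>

At hop 1 the cycle is 23; in general cyc_k = t0 + kL.
t0 = cyc[1] − L = 23 − 4 = 19.

t0 = 19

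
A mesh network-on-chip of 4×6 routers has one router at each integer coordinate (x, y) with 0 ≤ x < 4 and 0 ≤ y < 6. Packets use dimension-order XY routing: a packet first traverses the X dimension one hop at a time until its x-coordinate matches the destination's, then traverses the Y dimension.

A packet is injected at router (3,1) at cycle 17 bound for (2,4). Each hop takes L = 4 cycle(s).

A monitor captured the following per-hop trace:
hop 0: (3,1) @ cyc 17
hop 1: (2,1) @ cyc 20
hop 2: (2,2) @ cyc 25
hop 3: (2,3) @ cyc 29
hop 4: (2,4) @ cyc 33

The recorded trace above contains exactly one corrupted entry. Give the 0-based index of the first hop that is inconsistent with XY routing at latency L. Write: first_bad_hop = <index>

first_bad_hop = 1

  1: Δx=-1 Δy=+0 Δt=3 [BAD: Δcyc=3≠L]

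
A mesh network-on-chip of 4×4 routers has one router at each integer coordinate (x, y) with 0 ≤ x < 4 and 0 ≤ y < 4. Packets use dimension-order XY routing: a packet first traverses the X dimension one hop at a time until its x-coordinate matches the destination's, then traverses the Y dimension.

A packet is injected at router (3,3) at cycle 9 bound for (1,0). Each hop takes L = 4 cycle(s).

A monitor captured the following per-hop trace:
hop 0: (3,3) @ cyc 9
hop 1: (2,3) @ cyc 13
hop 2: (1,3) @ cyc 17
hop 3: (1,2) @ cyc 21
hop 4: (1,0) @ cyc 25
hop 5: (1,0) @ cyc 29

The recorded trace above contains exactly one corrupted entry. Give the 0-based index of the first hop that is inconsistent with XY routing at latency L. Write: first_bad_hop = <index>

  1: Δx=-1 Δy=+0 Δt=4 [ok]
  2: Δx=-1 Δy=+0 Δt=4 [ok]
  3: Δx=+0 Δy=-1 Δt=4 [ok]
  4: Δx=+0 Δy=-2 Δt=4 [BAD: non-unit step]

first_bad_hop = 4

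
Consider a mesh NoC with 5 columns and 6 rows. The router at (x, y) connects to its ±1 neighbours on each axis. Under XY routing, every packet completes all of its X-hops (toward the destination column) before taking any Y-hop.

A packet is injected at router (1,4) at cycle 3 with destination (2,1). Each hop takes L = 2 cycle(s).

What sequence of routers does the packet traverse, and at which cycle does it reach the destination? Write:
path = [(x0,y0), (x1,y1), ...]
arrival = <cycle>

src (1,4)  cyc=3
E→(2,4)  cyc=5
S→(2,3)  cyc=7
S→(2,2)  cyc=9
S→(2,1)  cyc=11

path = [(1,4), (2,4), (2,3), (2,2), (2,1)]
arrival = 11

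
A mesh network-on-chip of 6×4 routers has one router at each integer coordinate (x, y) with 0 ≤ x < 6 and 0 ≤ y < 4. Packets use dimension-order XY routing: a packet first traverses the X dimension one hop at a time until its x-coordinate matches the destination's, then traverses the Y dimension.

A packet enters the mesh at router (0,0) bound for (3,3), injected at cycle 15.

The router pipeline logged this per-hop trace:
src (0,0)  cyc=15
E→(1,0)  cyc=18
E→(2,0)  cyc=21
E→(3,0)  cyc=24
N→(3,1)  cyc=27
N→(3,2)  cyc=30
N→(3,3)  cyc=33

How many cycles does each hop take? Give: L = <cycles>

L = 3

Between hops 0 and 1 the cycle counter advances 18 − 15 = 3.
Per-hop latency L = Δcyc = 3.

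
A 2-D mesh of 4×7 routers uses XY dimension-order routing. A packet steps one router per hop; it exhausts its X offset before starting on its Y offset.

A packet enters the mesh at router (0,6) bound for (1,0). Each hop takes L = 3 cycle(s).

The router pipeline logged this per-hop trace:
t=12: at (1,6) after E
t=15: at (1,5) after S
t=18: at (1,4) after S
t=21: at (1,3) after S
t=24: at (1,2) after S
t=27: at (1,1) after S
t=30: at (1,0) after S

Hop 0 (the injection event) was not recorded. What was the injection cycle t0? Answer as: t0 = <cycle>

t0 = 9

At hop 1 the cycle is 12; in general cyc_k = t0 + kL.
t0 = cyc[1] − L = 12 − 3 = 9.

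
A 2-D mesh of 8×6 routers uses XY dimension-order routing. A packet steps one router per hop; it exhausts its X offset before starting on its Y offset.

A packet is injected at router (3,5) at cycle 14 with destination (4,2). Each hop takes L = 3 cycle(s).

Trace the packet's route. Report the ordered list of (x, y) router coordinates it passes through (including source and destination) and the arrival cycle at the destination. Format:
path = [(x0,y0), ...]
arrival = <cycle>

path = [(3,5), (4,5), (4,4), (4,3), (4,2)]
arrival = 26

t=14: at (3,5)
t=17: at (4,5) after E
t=20: at (4,4) after S
t=23: at (4,3) after S
t=26: at (4,2) after S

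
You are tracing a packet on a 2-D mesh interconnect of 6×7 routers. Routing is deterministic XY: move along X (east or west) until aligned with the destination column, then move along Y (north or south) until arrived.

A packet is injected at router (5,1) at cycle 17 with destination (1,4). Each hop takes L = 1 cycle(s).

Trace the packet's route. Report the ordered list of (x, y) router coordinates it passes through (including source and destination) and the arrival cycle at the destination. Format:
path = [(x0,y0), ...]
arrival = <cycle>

path = [(5,1), (4,1), (3,1), (2,1), (1,1), (1,2), (1,3), (1,4)]
arrival = 24

src (5,1)  cyc=17
W→(4,1)  cyc=18
W→(3,1)  cyc=19
W→(2,1)  cyc=20
W→(1,1)  cyc=21
N→(1,2)  cyc=22
N→(1,3)  cyc=23
N→(1,4)  cyc=24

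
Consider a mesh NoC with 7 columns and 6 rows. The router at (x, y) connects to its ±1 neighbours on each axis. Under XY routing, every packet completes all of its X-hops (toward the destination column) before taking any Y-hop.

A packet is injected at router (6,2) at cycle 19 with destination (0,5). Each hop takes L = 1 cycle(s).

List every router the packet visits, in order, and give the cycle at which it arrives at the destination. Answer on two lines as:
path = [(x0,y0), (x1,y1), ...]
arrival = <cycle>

#0 — 6,2 | c19
#1 — 5,2 | c20 | W
#2 — 4,2 | c21 | W
#3 — 3,2 | c22 | W
#4 — 2,2 | c23 | W
#5 — 1,2 | c24 | W
#6 — 0,2 | c25 | W
#7 — 0,3 | c26 | N
#8 — 0,4 | c27 | N
#9 — 0,5 | c28 | N

path = [(6,2), (5,2), (4,2), (3,2), (2,2), (1,2), (0,2), (0,3), (0,4), (0,5)]
arrival = 28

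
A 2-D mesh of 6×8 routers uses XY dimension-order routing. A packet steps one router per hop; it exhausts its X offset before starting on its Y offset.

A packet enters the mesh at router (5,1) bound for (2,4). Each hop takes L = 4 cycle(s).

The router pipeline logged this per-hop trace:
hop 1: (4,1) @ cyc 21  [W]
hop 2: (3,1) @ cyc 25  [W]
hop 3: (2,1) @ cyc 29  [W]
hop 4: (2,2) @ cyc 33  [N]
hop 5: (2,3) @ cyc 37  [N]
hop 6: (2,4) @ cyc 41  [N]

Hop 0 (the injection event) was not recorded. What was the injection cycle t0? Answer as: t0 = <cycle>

The first recorded entry is hop 1 at cycle 21.
Therefore t0 = 21 − L = 17.

t0 = 17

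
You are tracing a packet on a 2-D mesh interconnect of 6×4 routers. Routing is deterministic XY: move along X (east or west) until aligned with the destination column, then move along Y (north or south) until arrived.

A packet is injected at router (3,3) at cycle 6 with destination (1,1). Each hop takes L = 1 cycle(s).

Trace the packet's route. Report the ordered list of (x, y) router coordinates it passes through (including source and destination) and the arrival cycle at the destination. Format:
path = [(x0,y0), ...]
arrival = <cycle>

#0 — 3,3 | c6
#1 — 2,3 | c7 | W
#2 — 1,3 | c8 | W
#3 — 1,2 | c9 | S
#4 — 1,1 | c10 | S

path = [(3,3), (2,3), (1,3), (1,2), (1,1)]
arrival = 10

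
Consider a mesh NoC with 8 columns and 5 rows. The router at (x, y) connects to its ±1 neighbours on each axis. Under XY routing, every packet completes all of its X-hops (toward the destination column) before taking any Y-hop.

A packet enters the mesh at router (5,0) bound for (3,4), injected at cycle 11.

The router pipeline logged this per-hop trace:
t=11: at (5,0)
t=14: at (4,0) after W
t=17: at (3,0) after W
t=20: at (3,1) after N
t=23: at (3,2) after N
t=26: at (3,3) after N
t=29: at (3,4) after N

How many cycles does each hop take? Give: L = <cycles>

Between hops 0 and 1 the cycle counter advances 14 − 11 = 3.
Per-hop latency L = Δcyc = 3.

L = 3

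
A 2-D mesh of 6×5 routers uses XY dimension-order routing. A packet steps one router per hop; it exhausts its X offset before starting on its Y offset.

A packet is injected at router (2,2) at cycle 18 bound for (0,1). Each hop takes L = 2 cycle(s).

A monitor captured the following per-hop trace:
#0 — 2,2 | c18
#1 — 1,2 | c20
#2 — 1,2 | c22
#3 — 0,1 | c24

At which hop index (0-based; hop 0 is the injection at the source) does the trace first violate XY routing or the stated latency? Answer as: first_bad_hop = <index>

first_bad_hop = 2

[1] (-1,+0) / 2c ⇒ ok
[2] (+0,+0) / 2c ⇒ BAD: non-unit step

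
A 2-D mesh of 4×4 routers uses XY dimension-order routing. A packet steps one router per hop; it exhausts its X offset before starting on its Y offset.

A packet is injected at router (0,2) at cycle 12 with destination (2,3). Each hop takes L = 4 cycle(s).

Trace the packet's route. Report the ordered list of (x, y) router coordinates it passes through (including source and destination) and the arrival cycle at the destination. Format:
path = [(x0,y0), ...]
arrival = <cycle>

path = [(0,2), (1,2), (2,2), (2,3)]
arrival = 24

src (0,2)  cyc=12
E→(1,2)  cyc=16
E→(2,2)  cyc=20
N→(2,3)  cyc=24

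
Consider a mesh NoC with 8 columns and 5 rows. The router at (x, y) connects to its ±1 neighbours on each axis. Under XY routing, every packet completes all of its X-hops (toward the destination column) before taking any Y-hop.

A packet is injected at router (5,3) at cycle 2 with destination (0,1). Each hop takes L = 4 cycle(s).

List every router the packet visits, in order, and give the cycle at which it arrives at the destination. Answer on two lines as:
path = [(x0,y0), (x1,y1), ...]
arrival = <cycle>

path = [(5,3), (4,3), (3,3), (2,3), (1,3), (0,3), (0,2), (0,1)]
arrival = 30

#0 — 5,3 | c2
#1 — 4,3 | c6 | W
#2 — 3,3 | c10 | W
#3 — 2,3 | c14 | W
#4 — 1,3 | c18 | W
#5 — 0,3 | c22 | W
#6 — 0,2 | c26 | S
#7 — 0,1 | c30 | S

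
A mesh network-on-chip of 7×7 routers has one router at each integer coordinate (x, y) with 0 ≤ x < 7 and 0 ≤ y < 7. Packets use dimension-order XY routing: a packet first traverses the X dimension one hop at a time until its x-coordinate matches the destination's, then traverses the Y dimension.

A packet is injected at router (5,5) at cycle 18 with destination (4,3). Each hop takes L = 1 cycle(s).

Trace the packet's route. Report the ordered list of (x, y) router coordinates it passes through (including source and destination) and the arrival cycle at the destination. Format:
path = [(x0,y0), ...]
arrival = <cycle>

hop 0: (5,5) @ cyc 18
hop 1: (4,5) @ cyc 19  [W]
hop 2: (4,4) @ cyc 20  [S]
hop 3: (4,3) @ cyc 21  [S]

path = [(5,5), (4,5), (4,4), (4,3)]
arrival = 21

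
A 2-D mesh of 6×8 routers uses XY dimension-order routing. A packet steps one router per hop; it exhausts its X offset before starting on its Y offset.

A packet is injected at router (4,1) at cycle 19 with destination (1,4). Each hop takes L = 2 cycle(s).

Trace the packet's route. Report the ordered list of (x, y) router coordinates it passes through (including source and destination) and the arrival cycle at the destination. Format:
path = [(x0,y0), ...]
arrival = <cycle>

path = [(4,1), (3,1), (2,1), (1,1), (1,2), (1,3), (1,4)]
arrival = 31

hop 0: (4,1) @ cyc 19
hop 1: (3,1) @ cyc 21  [W]
hop 2: (2,1) @ cyc 23  [W]
hop 3: (1,1) @ cyc 25  [W]
hop 4: (1,2) @ cyc 27  [N]
hop 5: (1,3) @ cyc 29  [N]
hop 6: (1,4) @ cyc 31  [N]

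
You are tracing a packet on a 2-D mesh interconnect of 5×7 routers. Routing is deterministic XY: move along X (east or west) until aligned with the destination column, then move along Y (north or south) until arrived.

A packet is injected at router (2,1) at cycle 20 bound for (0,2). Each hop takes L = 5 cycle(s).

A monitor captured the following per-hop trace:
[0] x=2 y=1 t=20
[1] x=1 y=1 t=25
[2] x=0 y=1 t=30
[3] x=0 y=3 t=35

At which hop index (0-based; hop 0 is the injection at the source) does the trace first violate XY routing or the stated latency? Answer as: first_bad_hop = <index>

check 1→ d=(-1,0) cyc+5: ok
check 2→ d=(-1,0) cyc+5: ok
check 3→ d=(0,2) cyc+5: BAD: non-unit step

first_bad_hop = 3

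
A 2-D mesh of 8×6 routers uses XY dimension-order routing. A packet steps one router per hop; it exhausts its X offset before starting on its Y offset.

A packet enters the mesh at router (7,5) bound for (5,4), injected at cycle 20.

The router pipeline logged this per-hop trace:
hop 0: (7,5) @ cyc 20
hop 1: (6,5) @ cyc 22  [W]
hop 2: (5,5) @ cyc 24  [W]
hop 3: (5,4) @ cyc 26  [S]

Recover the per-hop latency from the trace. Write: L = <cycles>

Δcyc across hop 0→1: 22 − 20 = 2.
Per-hop latency L = Δcyc = 2.

L = 2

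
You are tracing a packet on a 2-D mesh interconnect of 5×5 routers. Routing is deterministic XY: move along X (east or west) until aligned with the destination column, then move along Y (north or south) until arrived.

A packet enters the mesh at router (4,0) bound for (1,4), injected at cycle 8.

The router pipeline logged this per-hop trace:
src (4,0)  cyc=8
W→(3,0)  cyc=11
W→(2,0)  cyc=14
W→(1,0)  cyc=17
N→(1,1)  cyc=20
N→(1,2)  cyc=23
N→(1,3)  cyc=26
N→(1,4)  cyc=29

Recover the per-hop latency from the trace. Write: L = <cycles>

cyc[1] − cyc[0] = 11 − 8 = 3.
That increment is L by definition: L = 3.

L = 3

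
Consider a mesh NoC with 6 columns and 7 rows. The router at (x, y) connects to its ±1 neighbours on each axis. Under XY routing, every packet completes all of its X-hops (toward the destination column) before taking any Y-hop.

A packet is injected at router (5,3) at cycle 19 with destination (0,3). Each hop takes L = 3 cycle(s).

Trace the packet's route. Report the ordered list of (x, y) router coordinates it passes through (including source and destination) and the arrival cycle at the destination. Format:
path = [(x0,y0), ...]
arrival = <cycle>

path = [(5,3), (4,3), (3,3), (2,3), (1,3), (0,3)]
arrival = 34

t=19: at (5,3)
t=22: at (4,3) after W
t=25: at (3,3) after W
t=28: at (2,3) after W
t=31: at (1,3) after W
t=34: at (0,3) after W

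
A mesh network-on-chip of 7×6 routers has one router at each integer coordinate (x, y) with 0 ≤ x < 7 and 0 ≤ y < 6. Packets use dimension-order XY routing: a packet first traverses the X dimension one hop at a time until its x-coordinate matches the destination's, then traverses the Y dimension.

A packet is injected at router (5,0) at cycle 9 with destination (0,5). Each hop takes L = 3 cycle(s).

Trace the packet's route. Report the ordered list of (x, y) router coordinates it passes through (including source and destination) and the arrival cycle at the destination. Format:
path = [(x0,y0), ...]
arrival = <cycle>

  0. router=(5,0) cycle=9 (inject)
  1. router=(4,0) cycle=12 dir=W
  2. router=(3,0) cycle=15 dir=W
  3. router=(2,0) cycle=18 dir=W
  4. router=(1,0) cycle=21 dir=W
  5. router=(0,0) cycle=24 dir=W
  6. router=(0,1) cycle=27 dir=N
  7. router=(0,2) cycle=30 dir=N
  8. router=(0,3) cycle=33 dir=N
  9. router=(0,4) cycle=36 dir=N
  10. router=(0,5) cycle=39 dir=N

path = [(5,0), (4,0), (3,0), (2,0), (1,0), (0,0), (0,1), (0,2), (0,3), (0,4), (0,5)]
arrival = 39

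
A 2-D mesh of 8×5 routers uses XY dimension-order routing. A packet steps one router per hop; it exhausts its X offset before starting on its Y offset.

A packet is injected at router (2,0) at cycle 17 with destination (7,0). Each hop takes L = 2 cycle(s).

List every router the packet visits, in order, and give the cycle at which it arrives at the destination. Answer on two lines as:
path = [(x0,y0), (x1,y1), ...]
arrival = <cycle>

[0] x=2 y=0 t=17
[1] x=3 y=0 t=19 →E
[2] x=4 y=0 t=21 →E
[3] x=5 y=0 t=23 →E
[4] x=6 y=0 t=25 →E
[5] x=7 y=0 t=27 →E

path = [(2,0), (3,0), (4,0), (5,0), (6,0), (7,0)]
arrival = 27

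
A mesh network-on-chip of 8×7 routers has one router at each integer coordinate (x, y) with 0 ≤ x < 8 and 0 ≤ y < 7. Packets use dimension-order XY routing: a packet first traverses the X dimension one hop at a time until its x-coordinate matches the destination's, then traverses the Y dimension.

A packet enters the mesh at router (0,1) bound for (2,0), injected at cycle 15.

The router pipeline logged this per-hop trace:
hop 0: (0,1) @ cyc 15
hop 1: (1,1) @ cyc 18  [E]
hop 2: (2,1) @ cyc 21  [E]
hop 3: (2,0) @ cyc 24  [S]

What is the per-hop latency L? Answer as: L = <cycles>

L = 3

Between hops 0 and 1 the cycle counter advances 18 − 15 = 3.
One hop costs L cycles, so L = 3.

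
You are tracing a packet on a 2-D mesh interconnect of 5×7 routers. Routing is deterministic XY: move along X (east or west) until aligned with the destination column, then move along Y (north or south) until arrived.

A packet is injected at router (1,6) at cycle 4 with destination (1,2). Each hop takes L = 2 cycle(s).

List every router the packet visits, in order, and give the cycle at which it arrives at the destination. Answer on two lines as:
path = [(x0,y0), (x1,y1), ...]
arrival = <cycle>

[0] x=1 y=6 t=4
[1] x=1 y=5 t=6 →S
[2] x=1 y=4 t=8 →S
[3] x=1 y=3 t=10 →S
[4] x=1 y=2 t=12 →S

path = [(1,6), (1,5), (1,4), (1,3), (1,2)]
arrival = 12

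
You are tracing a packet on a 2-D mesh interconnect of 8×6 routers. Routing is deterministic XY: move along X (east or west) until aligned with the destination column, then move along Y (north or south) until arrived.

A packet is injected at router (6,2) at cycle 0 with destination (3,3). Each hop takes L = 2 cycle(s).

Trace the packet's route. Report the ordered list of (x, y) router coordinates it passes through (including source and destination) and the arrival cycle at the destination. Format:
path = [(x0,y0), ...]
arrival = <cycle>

[0] x=6 y=2 t=0
[1] x=5 y=2 t=2 →W
[2] x=4 y=2 t=4 →W
[3] x=3 y=2 t=6 →W
[4] x=3 y=3 t=8 →N

path = [(6,2), (5,2), (4,2), (3,2), (3,3)]
arrival = 8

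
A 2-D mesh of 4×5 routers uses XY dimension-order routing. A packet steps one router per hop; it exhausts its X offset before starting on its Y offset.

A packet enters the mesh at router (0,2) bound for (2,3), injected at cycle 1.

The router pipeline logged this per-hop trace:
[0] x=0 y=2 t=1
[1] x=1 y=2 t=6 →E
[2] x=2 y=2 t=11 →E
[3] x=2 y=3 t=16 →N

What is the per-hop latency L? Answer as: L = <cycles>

cyc[1] − cyc[0] = 6 − 1 = 5.
Each hop adds L, hence L = 5.

L = 5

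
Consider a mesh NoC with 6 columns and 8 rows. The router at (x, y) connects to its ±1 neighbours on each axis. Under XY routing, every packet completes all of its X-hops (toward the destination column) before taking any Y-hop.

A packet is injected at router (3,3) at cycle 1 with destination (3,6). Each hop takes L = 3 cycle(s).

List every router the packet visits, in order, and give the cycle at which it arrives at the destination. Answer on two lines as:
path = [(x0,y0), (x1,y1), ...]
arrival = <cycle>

path = [(3,3), (3,4), (3,5), (3,6)]
arrival = 10

[0] x=3 y=3 t=1
[1] x=3 y=4 t=4 →N
[2] x=3 y=5 t=7 →N
[3] x=3 y=6 t=10 →N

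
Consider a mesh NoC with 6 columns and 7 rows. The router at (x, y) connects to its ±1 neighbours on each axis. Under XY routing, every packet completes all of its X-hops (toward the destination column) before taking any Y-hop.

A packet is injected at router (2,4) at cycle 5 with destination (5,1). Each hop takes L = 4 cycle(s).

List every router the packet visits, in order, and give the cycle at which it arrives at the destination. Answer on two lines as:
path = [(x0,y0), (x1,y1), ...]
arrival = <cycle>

path = [(2,4), (3,4), (4,4), (5,4), (5,3), (5,2), (5,1)]
arrival = 29

[0] x=2 y=4 t=5
[1] x=3 y=4 t=9 →E
[2] x=4 y=4 t=13 →E
[3] x=5 y=4 t=17 →E
[4] x=5 y=3 t=21 →S
[5] x=5 y=2 t=25 →S
[6] x=5 y=1 t=29 →S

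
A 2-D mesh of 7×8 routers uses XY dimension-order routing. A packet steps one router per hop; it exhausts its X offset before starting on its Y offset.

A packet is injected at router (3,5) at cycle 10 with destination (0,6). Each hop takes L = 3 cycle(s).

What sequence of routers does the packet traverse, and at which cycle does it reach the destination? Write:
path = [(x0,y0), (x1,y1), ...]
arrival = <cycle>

src (3,5)  cyc=10
W→(2,5)  cyc=13
W→(1,5)  cyc=16
W→(0,5)  cyc=19
N→(0,6)  cyc=22

path = [(3,5), (2,5), (1,5), (0,5), (0,6)]
arrival = 22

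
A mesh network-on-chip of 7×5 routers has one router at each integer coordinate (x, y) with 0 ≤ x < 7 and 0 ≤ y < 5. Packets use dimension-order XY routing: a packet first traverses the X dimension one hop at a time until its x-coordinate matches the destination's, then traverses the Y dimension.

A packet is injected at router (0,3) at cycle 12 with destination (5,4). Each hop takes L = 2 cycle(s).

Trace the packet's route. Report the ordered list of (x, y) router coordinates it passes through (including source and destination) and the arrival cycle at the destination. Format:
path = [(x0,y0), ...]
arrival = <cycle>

path = [(0,3), (1,3), (2,3), (3,3), (4,3), (5,3), (5,4)]
arrival = 24

#0 — 0,3 | c12
#1 — 1,3 | c14 | E
#2 — 2,3 | c16 | E
#3 — 3,3 | c18 | E
#4 — 4,3 | c20 | E
#5 — 5,3 | c22 | E
#6 — 5,4 | c24 | N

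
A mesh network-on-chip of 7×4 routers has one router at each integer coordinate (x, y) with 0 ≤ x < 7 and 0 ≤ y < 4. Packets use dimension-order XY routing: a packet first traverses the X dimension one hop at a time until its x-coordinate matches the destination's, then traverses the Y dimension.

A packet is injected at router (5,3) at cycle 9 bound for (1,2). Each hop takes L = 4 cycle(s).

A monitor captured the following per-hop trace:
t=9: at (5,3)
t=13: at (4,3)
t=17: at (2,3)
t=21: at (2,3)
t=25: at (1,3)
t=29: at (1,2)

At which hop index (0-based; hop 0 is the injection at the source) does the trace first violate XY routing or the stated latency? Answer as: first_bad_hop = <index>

first_bad_hop = 2

  1: Δx=-1 Δy=+0 Δt=4 [ok]
  2: Δx=-2 Δy=+0 Δt=4 [BAD: non-unit step]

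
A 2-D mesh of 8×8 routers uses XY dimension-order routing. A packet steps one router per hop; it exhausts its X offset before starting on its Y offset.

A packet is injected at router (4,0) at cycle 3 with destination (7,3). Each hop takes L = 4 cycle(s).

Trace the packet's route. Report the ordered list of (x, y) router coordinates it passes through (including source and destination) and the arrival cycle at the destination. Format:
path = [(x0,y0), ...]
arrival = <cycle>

src (4,0)  cyc=3
E→(5,0)  cyc=7
E→(6,0)  cyc=11
E→(7,0)  cyc=15
N→(7,1)  cyc=19
N→(7,2)  cyc=23
N→(7,3)  cyc=27

path = [(4,0), (5,0), (6,0), (7,0), (7,1), (7,2), (7,3)]
arrival = 27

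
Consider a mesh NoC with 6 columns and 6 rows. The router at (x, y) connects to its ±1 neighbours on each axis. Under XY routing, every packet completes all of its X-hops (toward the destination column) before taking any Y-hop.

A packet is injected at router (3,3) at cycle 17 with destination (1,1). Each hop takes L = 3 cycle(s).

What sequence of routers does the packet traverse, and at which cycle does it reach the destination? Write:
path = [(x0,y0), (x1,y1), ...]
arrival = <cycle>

  0. router=(3,3) cycle=17 (inject)
  1. router=(2,3) cycle=20 dir=W
  2. router=(1,3) cycle=23 dir=W
  3. router=(1,2) cycle=26 dir=S
  4. router=(1,1) cycle=29 dir=S

path = [(3,3), (2,3), (1,3), (1,2), (1,1)]
arrival = 29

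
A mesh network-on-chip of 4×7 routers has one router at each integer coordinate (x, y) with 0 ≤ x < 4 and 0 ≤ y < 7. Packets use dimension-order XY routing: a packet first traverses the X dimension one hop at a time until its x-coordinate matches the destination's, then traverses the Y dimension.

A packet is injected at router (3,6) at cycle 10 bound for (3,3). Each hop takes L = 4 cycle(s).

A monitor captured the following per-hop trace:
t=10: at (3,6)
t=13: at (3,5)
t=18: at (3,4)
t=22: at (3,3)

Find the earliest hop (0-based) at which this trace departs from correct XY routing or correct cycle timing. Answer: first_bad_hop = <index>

[1] (+0,-1) / 3c ⇒ BAD: Δcyc=3≠L

first_bad_hop = 1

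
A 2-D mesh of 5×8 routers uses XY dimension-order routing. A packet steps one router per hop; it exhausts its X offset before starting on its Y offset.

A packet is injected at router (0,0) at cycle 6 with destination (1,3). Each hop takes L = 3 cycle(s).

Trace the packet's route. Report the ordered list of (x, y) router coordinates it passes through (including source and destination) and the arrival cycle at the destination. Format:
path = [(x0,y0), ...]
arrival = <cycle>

[0] x=0 y=0 t=6
[1] x=1 y=0 t=9 →E
[2] x=1 y=1 t=12 →N
[3] x=1 y=2 t=15 →N
[4] x=1 y=3 t=18 →N

path = [(0,0), (1,0), (1,1), (1,2), (1,3)]
arrival = 18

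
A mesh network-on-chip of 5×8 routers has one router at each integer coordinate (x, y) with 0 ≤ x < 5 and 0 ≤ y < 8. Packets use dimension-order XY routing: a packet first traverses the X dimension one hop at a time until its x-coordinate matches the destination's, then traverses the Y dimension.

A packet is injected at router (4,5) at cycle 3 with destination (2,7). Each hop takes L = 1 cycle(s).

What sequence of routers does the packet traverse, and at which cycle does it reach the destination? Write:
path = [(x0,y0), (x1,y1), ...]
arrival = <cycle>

hop 0: (4,5) @ cyc 3
hop 1: (3,5) @ cyc 4  [W]
hop 2: (2,5) @ cyc 5  [W]
hop 3: (2,6) @ cyc 6  [N]
hop 4: (2,7) @ cyc 7  [N]

path = [(4,5), (3,5), (2,5), (2,6), (2,7)]
arrival = 7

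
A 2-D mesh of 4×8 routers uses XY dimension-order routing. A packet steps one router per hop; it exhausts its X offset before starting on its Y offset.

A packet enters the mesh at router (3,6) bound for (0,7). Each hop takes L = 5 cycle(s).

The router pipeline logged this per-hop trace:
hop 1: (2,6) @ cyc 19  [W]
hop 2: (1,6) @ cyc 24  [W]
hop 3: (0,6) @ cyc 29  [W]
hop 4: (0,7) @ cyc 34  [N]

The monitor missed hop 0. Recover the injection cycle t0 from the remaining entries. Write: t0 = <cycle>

t0 = 14

At hop 1 the cycle is 19; in general cyc_k = t0 + kL.
t0 = cyc[1] − L = 19 − 5 = 14.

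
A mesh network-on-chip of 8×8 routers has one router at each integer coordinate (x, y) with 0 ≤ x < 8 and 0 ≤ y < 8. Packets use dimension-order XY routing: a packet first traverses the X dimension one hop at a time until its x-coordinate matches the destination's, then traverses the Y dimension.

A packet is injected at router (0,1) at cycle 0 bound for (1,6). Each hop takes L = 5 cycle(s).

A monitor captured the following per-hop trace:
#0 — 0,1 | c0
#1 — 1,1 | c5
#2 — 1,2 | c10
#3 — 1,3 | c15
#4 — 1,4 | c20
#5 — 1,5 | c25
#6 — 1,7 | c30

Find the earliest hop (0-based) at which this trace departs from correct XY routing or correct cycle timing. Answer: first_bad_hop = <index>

[1] (+1,+0) / 5c ⇒ ok
[2] (+0,+1) / 5c ⇒ ok
[3] (+0,+1) / 5c ⇒ ok
[4] (+0,+1) / 5c ⇒ ok
[5] (+0,+1) / 5c ⇒ ok
[6] (+0,+2) / 5c ⇒ BAD: non-unit step

first_bad_hop = 6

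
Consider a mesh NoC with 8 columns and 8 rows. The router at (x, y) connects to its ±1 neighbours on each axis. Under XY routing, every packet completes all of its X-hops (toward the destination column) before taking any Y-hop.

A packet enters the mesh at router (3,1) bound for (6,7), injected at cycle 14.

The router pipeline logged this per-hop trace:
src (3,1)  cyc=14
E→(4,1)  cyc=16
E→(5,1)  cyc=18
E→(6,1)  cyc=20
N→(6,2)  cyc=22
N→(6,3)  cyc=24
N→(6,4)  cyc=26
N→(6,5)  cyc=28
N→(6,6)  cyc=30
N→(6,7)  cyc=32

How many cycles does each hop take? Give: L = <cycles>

cyc[1] − cyc[0] = 16 − 14 = 2.
One hop costs L cycles, so L = 2.

L = 2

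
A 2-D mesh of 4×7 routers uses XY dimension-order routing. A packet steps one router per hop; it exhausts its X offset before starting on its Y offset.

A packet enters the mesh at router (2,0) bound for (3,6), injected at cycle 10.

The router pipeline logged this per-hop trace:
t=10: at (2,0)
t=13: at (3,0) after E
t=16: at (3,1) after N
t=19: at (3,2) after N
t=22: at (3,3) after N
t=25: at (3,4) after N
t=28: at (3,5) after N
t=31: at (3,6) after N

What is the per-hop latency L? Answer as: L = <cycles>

cyc[1] − cyc[0] = 13 − 10 = 3.
Per-hop latency L = Δcyc = 3.

L = 3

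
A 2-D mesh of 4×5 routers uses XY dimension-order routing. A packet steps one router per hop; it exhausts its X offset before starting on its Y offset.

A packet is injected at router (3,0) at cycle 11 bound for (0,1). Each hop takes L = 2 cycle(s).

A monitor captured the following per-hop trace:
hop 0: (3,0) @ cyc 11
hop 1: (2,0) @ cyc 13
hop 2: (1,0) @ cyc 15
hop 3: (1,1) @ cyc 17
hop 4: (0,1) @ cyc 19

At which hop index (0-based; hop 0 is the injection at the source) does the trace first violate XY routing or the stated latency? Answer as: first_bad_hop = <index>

hop 1: step (-1,+0), +2 cyc — ok
hop 2: step (-1,+0), +2 cyc — ok
hop 3: step (+0,+1), +2 cyc — BAD: Y-move but x=1≠0

first_bad_hop = 3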